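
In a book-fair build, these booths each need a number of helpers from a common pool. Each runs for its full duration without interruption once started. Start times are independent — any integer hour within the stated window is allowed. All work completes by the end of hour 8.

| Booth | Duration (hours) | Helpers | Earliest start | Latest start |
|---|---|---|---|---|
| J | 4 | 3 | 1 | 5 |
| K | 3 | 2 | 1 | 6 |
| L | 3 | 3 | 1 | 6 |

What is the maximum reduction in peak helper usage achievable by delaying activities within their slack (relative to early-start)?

Early-start peak: h1:8  h2:8  h3:8  h4:3  h5:0  h6:0  h7:0  h8:0 ⇒ 8.
Leveled (J@1, K@1, L@5): h1:5  h2:5  h3:5  h4:3  h5:3  h6:3  h7:3  h8:0 ⇒ 5.
Reduction 8 − 5 = 3.

3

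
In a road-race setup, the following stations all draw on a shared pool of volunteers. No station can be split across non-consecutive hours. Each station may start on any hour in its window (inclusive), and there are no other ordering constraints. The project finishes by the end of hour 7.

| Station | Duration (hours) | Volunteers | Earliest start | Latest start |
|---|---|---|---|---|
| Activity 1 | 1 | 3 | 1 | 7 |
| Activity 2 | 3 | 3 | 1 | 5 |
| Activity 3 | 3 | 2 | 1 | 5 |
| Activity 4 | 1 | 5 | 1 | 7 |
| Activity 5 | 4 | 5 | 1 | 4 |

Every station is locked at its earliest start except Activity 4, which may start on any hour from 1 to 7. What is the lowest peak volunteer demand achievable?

13

Activity 4@1: h1:18  h2:10  h3:10  h4:5  h5:0  h6:0  h7:0 → peak 18
Activity 4@2: h1:13  h2:15  h3:10  h4:5  h5:0  h6:0  h7:0 → peak 15
Activity 4@3: h1:13  h2:10  h3:15  h4:5  h5:0  h6:0  h7:0 → peak 15
Activity 4@4: h1:13  h2:10  h3:10  h4:10  h5:0  h6:0  h7:0 → peak 13
Activity 4@5: h1:13  h2:10  h3:10  h4:5  h5:5  h6:0  h7:0 → peak 13
Activity 4@6: h1:13  h2:10  h3:10  h4:5  h5:0  h6:5  h7:0 → peak 13
Activity 4@7: h1:13  h2:10  h3:10  h4:5  h5:0  h6:0  h7:5 → peak 13
Best is Activity 4@4, peak 13.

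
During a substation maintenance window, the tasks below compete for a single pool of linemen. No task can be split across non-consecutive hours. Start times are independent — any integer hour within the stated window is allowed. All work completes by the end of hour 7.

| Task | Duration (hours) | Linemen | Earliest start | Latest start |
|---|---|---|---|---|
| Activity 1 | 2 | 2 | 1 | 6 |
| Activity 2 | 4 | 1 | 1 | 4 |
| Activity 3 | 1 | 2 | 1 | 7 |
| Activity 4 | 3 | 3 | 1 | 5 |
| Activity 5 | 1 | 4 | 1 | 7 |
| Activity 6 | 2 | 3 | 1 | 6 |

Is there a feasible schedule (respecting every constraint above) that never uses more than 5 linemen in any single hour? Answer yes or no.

yes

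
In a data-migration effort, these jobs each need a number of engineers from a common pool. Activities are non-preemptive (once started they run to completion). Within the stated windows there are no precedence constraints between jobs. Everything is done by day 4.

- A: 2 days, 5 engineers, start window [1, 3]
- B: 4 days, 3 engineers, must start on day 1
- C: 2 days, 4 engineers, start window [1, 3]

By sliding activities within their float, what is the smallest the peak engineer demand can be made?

8

Early-start (A@1, B@1, C@1) gives peak 12: d1:12  d2:12  d3:3  d4:3.
Shift C→3.
Schedule A@1, B@1, C@3: d1:8  d2:8  d3:7  d4:7 — peak 8.
Total engineer-days = 30 over 4 days ⇒ peak ≥ ⌈30/4⌉ = 8, so 8 is optimal.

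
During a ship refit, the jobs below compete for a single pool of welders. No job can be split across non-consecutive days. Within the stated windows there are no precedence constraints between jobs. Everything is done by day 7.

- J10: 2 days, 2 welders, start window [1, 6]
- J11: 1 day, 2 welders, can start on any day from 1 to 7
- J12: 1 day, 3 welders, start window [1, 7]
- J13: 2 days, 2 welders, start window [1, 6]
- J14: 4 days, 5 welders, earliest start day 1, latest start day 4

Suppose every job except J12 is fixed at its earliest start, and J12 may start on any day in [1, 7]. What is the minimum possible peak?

J12@1: d1:14  d2:9  d3:5  d4:5  d5:0  d6:0  d7:0 → peak 14
J12@2: d1:11  d2:12  d3:5  d4:5  d5:0  d6:0  d7:0 → peak 12
J12@3: d1:11  d2:9  d3:8  d4:5  d5:0  d6:0  d7:0 → peak 11
J12@4: d1:11  d2:9  d3:5  d4:8  d5:0  d6:0  d7:0 → peak 11
J12@5: d1:11  d2:9  d3:5  d4:5  d5:3  d6:0  d7:0 → peak 11
J12@6: d1:11  d2:9  d3:5  d4:5  d5:0  d6:3  d7:0 → peak 11
J12@7: d1:11  d2:9  d3:5  d4:5  d5:0  d6:0  d7:3 → peak 11
Best is J12@3, peak 11.

11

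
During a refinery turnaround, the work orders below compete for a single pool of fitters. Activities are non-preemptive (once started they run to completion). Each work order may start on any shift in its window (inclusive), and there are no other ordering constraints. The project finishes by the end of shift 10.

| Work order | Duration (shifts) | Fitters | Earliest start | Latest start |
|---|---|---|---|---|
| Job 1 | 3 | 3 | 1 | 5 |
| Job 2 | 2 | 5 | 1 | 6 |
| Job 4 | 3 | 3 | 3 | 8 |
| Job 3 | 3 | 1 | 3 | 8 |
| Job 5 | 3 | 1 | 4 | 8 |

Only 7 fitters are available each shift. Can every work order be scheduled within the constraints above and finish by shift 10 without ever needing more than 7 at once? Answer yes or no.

yes

Schedule Job 1@1, Job 2@4, Job 4@6, Job 3@6, Job 5@6: s1:3  s2:3  s3:3  s4:5  s5:5  s6:5  s7:5  s8:5  s9:0  s10:0 — peak 5 ≤ 7.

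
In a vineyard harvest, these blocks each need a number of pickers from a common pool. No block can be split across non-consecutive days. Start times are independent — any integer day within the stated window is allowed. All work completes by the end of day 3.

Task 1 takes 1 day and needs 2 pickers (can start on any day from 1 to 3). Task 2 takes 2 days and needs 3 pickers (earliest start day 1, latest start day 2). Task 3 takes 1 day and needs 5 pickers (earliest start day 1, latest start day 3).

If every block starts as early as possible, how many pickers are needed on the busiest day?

10

Early-start schedule: Task 1@1, Task 2@1, Task 3@1.
Load per day: day 1: 10, day 2: 3, day 3: 0.
Peak is 10.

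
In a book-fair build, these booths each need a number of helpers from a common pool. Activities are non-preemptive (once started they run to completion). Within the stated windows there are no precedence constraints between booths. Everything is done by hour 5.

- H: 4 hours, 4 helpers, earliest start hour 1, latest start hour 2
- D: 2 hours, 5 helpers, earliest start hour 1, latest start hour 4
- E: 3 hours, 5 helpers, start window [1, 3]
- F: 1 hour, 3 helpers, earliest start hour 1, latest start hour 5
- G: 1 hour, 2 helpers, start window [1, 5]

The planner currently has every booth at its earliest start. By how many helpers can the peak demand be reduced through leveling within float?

9

Early-start peak: h1:19  h2:14  h3:9  h4:4  h5:0 ⇒ 19.
Leveled (H@1, D@1, E@3, F@5, G@5): h1:9  h2:9  h3:9  h4:9  h5:10 ⇒ 10.
Reduction 19 − 10 = 9.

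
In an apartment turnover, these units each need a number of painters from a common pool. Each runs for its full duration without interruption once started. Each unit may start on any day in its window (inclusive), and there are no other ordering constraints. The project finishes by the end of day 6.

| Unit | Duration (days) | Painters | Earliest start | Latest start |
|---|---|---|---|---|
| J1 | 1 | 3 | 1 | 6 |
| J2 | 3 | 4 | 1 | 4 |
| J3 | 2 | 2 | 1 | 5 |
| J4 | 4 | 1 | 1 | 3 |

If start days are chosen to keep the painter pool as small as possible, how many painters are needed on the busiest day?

5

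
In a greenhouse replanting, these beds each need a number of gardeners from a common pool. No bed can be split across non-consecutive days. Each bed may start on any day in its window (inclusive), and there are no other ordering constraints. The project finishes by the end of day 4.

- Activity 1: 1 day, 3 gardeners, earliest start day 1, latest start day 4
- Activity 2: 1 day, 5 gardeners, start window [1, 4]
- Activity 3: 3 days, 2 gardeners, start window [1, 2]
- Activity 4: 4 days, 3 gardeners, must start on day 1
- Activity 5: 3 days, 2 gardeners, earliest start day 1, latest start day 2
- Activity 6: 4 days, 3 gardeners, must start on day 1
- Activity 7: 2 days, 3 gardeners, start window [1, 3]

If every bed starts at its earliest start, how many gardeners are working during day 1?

21

At early start, day 1 has: Activity 1, Activity 2, Activity 3, Activity 4, Activity 5, Activity 6, Activity 7.
Demand: 3 + 5 + 2 + 3 + 2 + 3 + 3 = 21.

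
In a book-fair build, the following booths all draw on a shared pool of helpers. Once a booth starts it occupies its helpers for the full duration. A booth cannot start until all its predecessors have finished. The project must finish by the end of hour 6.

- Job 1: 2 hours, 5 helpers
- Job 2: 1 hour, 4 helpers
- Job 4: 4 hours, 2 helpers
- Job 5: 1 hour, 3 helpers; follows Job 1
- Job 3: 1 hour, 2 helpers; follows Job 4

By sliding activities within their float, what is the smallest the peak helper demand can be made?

Early-start (Job 1@1, Job 2@1, Job 4@1, Job 5@3, Job 3@5) gives peak 11: h1:11  h2:7  h3:5  h4:2  h5:2  h6:0.
Shift Job 2→3, Job 5→4.
Schedule Job 1@1, Job 2@3, Job 4@1, Job 5@4, Job 3@5: h1:7  h2:7  h3:6  h4:5  h5:2  h6:0 — peak 7.

7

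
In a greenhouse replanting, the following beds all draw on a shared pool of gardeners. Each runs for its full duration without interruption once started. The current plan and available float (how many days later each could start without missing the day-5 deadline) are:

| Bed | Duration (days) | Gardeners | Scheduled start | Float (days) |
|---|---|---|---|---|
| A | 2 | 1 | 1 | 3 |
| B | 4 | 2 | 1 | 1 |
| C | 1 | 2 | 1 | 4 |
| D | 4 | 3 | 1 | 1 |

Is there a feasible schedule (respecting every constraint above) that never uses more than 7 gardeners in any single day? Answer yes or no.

yes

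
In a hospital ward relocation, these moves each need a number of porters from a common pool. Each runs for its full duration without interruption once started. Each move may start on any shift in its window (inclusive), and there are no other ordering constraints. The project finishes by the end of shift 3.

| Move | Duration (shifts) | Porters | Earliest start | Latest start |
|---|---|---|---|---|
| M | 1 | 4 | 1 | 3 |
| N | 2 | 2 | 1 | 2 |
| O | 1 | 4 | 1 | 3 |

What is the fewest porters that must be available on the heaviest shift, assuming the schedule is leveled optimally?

Early-start (M@1, N@1, O@1) gives peak 10: s1:10  s2:2  s3:0.
Shift O→2.
Schedule M@1, N@1, O@2: s1:6  s2:6  s3:0 — peak 6.
No arrangement of the 18 feasible schedules does better.

6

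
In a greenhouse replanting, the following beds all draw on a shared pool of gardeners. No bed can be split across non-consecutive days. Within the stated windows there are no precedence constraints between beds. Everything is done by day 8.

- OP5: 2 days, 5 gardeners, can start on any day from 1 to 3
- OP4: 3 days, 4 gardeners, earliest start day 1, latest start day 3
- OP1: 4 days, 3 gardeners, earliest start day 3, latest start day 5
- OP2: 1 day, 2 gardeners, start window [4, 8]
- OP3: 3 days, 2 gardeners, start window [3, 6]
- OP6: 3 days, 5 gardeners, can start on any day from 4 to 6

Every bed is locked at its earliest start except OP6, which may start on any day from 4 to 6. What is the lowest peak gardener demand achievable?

9

OP6@4: d1:9  d2:9  d3:9  d4:12  d5:10  d6:8  d7:0  d8:0 → peak 12
OP6@5: d1:9  d2:9  d3:9  d4:7  d5:10  d6:8  d7:5  d8:0 → peak 10
OP6@6: d1:9  d2:9  d3:9  d4:7  d5:5  d6:8  d7:5  d8:5 → peak 9
Best is OP6@6, peak 9.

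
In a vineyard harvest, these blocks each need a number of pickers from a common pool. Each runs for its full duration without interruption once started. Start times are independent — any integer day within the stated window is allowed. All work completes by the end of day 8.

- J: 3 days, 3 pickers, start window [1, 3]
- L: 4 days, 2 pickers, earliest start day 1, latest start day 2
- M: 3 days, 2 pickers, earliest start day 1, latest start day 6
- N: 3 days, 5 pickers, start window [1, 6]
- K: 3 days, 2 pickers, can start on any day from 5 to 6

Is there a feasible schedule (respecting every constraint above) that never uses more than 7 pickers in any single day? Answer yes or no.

Schedule J@1, L@1, M@1, N@4, K@5: d1:7  d2:7  d3:7  d4:7  d5:7  d6:7  d7:2  d8:0 — peak 7 ≤ 7.

yes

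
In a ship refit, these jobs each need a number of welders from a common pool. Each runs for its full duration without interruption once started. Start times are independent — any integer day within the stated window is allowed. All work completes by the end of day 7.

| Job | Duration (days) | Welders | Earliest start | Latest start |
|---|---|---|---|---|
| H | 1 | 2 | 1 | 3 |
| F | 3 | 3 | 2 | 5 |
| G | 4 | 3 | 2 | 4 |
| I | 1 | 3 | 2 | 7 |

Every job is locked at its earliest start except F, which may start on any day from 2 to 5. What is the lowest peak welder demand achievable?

6

F@2: d1:2  d2:9  d3:6  d4:6  d5:3  d6:0  d7:0 → peak 9
F@3: d1:2  d2:6  d3:6  d4:6  d5:6  d6:0  d7:0 → peak 6
F@4: d1:2  d2:6  d3:3  d4:6  d5:6  d6:3  d7:0 → peak 6
F@5: d1:2  d2:6  d3:3  d4:3  d5:6  d6:3  d7:3 → peak 6
Best is F@3, peak 6.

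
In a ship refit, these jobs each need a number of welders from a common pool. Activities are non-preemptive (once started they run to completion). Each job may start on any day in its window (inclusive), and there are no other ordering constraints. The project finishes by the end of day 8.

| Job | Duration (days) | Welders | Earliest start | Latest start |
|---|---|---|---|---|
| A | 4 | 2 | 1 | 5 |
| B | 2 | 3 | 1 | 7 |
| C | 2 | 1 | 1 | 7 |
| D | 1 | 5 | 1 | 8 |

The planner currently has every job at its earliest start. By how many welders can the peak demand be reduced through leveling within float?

Early-start peak: d1:11  d2:6  d3:2  d4:2  d5:0  d6:0  d7:0  d8:0 ⇒ 11.
Leveled (A@1, B@1, C@3, D@5): d1:5  d2:5  d3:3  d4:3  d5:5  d6:0  d7:0  d8:0 ⇒ 5.
Reduction 11 − 5 = 6.

6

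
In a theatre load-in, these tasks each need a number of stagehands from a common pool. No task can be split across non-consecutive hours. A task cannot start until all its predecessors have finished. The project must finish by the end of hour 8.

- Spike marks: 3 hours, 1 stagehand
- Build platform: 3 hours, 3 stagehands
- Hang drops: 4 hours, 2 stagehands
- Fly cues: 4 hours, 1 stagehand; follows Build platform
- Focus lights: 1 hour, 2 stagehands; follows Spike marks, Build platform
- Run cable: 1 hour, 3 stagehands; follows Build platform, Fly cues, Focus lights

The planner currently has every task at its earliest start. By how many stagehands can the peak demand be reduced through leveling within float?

1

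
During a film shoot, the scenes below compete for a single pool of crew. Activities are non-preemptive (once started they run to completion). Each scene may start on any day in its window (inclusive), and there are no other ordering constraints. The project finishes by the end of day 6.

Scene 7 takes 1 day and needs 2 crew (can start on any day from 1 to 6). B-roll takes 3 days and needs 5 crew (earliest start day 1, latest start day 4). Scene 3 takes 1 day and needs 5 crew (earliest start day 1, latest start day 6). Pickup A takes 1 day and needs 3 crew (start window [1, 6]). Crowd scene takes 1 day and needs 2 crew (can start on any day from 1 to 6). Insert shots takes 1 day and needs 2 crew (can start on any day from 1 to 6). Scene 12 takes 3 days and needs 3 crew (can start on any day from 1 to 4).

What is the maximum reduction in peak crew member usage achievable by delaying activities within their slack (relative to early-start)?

Early-start peak: d1:22  d2:8  d3:8  d4:0  d5:0  d6:0 ⇒ 22.
Leveled (Scene 7@1, B-roll@1, Scene 3@4, Pickup A@2, Crowd scene@3, Insert shots@5, Scene 12@4): d1:7  d2:8  d3:7  d4:8  d5:5  d6:3 ⇒ 8.
Reduction 22 − 8 = 14.

14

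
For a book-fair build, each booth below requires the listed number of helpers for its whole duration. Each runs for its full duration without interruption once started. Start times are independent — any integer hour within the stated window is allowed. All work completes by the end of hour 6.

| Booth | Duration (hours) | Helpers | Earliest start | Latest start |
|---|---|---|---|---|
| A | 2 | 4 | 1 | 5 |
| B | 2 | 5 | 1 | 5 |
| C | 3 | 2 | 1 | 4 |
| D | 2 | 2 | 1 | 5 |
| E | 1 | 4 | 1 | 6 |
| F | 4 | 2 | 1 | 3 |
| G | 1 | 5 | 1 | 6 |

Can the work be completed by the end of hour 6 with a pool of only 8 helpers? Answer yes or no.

Schedule A@1, B@4, C@1, D@1, E@3, F@3, G@6: h1:8  h2:8  h3:8  h4:7  h5:7  h6:7 — peak 8 ≤ 8.

yes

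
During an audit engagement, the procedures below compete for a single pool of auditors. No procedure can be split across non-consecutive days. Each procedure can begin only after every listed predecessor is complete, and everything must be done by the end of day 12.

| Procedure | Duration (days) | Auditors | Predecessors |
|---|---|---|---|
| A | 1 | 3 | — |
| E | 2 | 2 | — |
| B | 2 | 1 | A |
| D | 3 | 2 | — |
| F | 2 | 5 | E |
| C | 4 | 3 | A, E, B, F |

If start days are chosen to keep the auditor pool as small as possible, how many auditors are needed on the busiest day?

5

Early-start (A@1, E@1, B@2, D@1, F@3, C@5) gives peak 8: d1:7  d2:5  d3:8  d4:5  d5:3  d6:3  d7:3  d8:3  d9:0  d10:0  d11:0  d12:0.
Shift D→2, F→5, C→7.
Schedule A@1, E@1, B@2, D@2, F@5, C@7: d1:5  d2:5  d3:3  d4:2  d5:5  d6:5  d7:3  d8:3  d9:3  d10:3  d11:0  d12:0 — peak 5.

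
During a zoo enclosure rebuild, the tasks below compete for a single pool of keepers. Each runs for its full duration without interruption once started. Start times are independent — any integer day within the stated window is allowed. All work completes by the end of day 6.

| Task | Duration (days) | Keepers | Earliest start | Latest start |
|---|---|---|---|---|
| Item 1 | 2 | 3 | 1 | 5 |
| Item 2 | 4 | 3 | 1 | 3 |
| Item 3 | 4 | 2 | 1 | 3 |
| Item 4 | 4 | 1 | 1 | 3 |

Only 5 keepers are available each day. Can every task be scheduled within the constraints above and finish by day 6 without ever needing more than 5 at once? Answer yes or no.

no

The minimum achievable peak is 6; 5 < 6, so no feasible schedule stays within the cap.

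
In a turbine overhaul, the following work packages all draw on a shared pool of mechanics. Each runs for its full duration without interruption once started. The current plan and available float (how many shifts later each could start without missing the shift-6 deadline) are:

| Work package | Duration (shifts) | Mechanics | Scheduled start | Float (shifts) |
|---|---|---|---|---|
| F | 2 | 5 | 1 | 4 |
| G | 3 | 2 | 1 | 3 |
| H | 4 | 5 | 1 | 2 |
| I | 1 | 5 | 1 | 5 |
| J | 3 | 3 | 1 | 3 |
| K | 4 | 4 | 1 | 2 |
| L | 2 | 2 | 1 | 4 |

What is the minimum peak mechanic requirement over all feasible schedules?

13

Early-start (F@1, G@1, H@1, I@1, J@1, K@1, L@1) gives peak 26: s1:26  s2:21  s3:14  s4:9  s5:0  s6:0.
Shift H→3, J→4, K→2, L→2.
Schedule F@1, G@1, H@3, I@1, J@4, K@2, L@2: s1:12  s2:13  s3:13  s4:12  s5:12  s6:8 — peak 13.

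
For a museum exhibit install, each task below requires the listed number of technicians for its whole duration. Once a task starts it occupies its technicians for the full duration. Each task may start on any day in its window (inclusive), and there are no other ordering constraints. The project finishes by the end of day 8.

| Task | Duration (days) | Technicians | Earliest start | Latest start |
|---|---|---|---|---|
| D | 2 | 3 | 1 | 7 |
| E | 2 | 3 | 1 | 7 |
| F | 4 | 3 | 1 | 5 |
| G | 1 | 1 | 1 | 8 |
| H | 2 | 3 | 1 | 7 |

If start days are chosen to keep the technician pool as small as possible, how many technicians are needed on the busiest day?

6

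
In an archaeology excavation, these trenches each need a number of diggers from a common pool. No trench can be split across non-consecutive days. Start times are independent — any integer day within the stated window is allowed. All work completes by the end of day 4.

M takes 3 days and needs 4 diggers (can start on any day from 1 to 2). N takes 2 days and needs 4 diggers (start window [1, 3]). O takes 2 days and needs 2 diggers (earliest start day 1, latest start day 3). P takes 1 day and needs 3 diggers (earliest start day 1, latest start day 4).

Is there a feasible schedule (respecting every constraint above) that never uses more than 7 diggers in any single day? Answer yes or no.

no

The minimum achievable peak is 8; 7 < 8, so no feasible schedule stays within the cap.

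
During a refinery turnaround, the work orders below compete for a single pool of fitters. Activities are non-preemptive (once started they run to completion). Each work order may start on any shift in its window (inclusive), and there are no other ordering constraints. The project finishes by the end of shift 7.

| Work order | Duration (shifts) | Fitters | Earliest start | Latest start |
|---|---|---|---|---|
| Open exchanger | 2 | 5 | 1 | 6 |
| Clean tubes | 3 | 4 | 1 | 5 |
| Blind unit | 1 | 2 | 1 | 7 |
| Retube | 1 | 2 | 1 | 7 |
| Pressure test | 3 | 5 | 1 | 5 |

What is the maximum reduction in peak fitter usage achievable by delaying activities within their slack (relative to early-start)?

9

Early-start peak: s1:18  s2:14  s3:9  s4:0  s5:0  s6:0  s7:0 ⇒ 18.
Leveled (Open exchanger@1, Clean tubes@1, Blind unit@3, Retube@3, Pressure test@4): s1:9  s2:9  s3:8  s4:5  s5:5  s6:5  s7:0 ⇒ 9.
Reduction 18 − 9 = 9.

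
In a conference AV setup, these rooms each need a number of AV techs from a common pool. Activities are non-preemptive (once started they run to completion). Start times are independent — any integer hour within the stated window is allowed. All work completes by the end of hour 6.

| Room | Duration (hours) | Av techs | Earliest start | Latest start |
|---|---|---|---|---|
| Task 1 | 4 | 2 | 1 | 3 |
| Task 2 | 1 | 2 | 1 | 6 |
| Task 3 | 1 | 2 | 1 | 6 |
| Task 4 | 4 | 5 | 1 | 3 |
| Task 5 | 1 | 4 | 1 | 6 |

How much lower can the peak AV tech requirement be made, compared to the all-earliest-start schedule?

Early-start peak: h1:15  h2:7  h3:7  h4:7  h5:0  h6:0 ⇒ 15.
Leveled (Task 1@1, Task 2@1, Task 3@1, Task 4@2, Task 5@6): h1:6  h2:7  h3:7  h4:7  h5:5  h6:4 ⇒ 7.
Reduction 15 − 7 = 8.

8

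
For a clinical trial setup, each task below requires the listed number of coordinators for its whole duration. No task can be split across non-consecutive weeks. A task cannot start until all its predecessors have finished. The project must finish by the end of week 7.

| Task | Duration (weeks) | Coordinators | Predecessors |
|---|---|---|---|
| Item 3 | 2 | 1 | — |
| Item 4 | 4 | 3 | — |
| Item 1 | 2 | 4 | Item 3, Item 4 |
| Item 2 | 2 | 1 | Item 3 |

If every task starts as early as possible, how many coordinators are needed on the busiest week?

4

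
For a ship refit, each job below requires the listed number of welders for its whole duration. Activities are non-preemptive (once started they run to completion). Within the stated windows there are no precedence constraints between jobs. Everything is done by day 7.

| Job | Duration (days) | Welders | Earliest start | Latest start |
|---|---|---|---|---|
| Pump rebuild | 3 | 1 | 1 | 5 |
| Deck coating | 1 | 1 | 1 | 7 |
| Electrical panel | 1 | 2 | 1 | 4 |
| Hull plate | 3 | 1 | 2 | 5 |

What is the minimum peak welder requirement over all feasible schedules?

Early-start (Pump rebuild@1, Deck coating@1, Electrical panel@1, Hull plate@2) gives peak 4: d1:4  d2:2  d3:2  d4:1  d5:0  d6:0  d7:0.
Shift Electrical panel→4, Hull plate→5.
Schedule Pump rebuild@1, Deck coating@1, Electrical panel@4, Hull plate@5: d1:2  d2:1  d3:1  d4:2  d5:1  d6:1  d7:1 — peak 2.
Total welder-days = 9 over 7 days ⇒ peak ≥ ⌈9/7⌉ = 2, so 2 is optimal.

2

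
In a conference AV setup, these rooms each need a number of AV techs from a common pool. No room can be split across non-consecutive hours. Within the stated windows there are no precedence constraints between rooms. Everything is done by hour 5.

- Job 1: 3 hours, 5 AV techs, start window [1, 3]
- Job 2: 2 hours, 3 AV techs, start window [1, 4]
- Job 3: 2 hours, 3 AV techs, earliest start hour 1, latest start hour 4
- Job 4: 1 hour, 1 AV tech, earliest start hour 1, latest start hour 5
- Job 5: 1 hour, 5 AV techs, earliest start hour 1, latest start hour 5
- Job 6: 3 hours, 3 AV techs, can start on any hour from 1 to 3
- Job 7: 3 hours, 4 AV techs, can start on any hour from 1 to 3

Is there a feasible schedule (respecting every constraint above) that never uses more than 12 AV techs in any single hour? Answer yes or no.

Schedule Job 1@1, Job 2@1, Job 3@1, Job 4@1, Job 5@4, Job 6@3, Job 7@3: h1:12  h2:11  h3:12  h4:12  h5:7 — peak 12 ≤ 12.

yes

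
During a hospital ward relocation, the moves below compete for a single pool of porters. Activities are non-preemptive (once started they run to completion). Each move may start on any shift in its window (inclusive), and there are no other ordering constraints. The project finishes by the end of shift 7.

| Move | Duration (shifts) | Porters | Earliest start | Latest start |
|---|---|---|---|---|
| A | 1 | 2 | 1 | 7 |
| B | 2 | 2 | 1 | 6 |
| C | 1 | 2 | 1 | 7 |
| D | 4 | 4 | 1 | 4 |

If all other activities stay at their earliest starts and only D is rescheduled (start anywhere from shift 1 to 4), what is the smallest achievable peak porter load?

D@1: s1:10  s2:6  s3:4  s4:4  s5:0  s6:0  s7:0 → peak 10
D@2: s1:6  s2:6  s3:4  s4:4  s5:4  s6:0  s7:0 → peak 6
D@3: s1:6  s2:2  s3:4  s4:4  s5:4  s6:4  s7:0 → peak 6
D@4: s1:6  s2:2  s3:0  s4:4  s5:4  s6:4  s7:4 → peak 6
Best is D@2, peak 6.

6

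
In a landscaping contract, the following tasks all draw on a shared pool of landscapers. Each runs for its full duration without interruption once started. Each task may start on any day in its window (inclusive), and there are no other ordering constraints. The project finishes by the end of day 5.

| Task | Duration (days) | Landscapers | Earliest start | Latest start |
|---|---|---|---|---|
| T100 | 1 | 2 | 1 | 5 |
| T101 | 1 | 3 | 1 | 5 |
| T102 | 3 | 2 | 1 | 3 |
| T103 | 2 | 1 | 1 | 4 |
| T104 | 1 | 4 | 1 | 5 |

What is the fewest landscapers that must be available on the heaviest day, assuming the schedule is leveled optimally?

Early-start (T100@1, T101@1, T102@1, T103@1, T104@1) gives peak 12: d1:12  d2:3  d3:2  d4:0  d5:0.
Shift T101→4, T103→2, T104→5.
Schedule T100@1, T101@4, T102@1, T103@2, T104@5: d1:4  d2:3  d3:3  d4:3  d5:4 — peak 4.
Total landscaper-days = 17 over 5 days ⇒ peak ≥ ⌈17/5⌉ = 4, so 4 is optimal.

4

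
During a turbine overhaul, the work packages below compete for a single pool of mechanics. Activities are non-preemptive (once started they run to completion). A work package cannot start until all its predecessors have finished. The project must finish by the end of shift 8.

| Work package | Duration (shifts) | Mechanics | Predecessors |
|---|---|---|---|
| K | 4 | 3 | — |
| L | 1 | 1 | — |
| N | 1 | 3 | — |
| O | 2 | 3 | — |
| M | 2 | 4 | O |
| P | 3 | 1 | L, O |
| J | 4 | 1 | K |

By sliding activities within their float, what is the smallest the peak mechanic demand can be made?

6

Early-start (K@1, L@1, N@1, O@1, M@3, P@3, J@5) gives peak 10: s1:10  s2:6  s3:8  s4:8  s5:2  s6:1  s7:1  s8:1.
Shift N→2, O→3, M→5, P→5.
Schedule K@1, L@1, N@2, O@3, M@5, P@5, J@5: s1:4  s2:6  s3:6  s4:6  s5:6  s6:6  s7:2  s8:1 — peak 6.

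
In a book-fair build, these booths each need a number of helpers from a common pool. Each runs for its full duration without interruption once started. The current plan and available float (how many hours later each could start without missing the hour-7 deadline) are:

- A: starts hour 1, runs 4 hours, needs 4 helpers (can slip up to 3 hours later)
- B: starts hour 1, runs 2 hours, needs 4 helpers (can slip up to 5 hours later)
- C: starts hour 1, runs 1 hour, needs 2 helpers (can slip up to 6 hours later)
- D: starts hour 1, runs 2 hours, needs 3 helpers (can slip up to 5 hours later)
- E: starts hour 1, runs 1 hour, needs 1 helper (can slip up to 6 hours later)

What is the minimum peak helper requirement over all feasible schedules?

Early-start (A@1, B@1, C@1, D@1, E@1) gives peak 14: h1:14  h2:11  h3:4  h4:4  h5:0  h6:0  h7:0.
Shift B→5, D→2.
Schedule A@1, B@5, C@1, D@2, E@1: h1:7  h2:7  h3:7  h4:4  h5:4  h6:4  h7:0 — peak 7.

7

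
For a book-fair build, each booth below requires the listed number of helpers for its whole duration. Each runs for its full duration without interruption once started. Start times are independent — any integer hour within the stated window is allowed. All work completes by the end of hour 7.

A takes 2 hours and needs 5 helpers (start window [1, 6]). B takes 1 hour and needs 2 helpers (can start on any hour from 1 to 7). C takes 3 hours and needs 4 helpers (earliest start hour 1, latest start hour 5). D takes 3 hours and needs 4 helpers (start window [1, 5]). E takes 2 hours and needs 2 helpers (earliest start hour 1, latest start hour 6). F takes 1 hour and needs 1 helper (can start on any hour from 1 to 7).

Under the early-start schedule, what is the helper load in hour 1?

At early start, hour 1 has: A, B, C, D, E, F.
Demand: 5 + 2 + 4 + 4 + 2 + 1 = 18.

18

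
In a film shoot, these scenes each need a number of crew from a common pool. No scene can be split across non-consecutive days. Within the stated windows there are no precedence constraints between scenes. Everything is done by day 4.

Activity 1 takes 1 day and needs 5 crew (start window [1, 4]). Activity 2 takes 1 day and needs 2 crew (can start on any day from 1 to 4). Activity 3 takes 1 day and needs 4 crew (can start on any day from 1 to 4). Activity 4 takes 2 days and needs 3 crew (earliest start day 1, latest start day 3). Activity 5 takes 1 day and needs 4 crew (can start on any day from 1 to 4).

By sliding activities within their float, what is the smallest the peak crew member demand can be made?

Early-start (Activity 1@1, Activity 2@1, Activity 3@1, Activity 4@1, Activity 5@1) gives peak 18: d1:18  d2:3  d3:0  d4:0.
Shift Activity 3→2, Activity 4→2, Activity 5→3.
Schedule Activity 1@1, Activity 2@1, Activity 3@2, Activity 4@2, Activity 5@3: d1:7  d2:7  d3:7  d4:0 — peak 7.

7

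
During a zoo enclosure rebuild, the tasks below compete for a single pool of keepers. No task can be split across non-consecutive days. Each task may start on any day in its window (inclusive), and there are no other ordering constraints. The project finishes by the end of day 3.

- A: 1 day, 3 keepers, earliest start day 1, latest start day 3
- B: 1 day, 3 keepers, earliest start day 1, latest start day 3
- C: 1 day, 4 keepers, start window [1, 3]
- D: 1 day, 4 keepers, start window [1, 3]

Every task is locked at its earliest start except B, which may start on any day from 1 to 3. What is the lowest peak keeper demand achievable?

B@1: d1:14  d2:0  d3:0 → peak 14
B@2: d1:11  d2:3  d3:0 → peak 11
B@3: d1:11  d2:0  d3:3 → peak 11
Best is B@2, peak 11.

11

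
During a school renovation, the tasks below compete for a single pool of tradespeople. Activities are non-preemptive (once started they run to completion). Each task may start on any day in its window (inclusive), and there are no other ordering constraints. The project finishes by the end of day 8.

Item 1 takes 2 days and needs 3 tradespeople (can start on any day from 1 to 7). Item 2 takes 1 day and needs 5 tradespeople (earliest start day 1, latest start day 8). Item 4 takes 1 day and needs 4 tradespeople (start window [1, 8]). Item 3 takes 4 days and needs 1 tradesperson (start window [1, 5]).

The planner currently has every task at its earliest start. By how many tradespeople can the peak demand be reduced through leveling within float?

8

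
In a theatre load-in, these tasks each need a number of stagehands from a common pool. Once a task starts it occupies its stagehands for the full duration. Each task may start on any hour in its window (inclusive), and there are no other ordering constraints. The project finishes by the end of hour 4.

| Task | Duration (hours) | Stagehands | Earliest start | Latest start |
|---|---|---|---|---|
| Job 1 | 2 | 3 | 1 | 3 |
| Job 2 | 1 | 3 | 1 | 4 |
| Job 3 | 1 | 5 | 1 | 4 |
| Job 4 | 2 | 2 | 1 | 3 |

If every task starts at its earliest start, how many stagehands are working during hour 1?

13

At early start, hour 1 has: Job 1, Job 2, Job 3, Job 4.
Demand: 3 + 3 + 5 + 2 = 13.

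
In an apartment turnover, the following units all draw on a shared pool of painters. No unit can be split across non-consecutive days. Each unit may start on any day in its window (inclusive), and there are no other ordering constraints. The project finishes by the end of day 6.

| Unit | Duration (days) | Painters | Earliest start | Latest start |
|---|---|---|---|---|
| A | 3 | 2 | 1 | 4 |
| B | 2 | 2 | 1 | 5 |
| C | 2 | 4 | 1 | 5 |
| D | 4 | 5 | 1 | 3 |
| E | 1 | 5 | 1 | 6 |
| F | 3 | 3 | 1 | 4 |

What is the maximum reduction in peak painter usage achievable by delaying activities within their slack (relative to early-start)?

Early-start peak: d1:21  d2:16  d3:10  d4:5  d5:0  d6:0 ⇒ 21.
Leveled (A@1, B@1, C@1, D@3, E@6, F@3): d1:8  d2:8  d3:10  d4:8  d5:8  d6:10 ⇒ 10.
Reduction 21 − 10 = 11.

11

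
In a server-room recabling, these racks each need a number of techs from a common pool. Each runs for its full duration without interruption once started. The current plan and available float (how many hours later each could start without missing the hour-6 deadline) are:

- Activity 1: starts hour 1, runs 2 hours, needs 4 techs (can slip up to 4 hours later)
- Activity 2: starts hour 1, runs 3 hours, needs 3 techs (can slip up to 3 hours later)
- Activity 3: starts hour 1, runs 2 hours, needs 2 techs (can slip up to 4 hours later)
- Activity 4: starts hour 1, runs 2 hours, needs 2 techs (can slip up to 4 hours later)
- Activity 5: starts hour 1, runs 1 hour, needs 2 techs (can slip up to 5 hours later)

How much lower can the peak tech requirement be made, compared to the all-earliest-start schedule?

8

Early-start peak: h1:13  h2:11  h3:3  h4:0  h5:0  h6:0 ⇒ 13.
Leveled (Activity 1@1, Activity 2@3, Activity 3@3, Activity 4@5, Activity 5@6): h1:4  h2:4  h3:5  h4:5  h5:5  h6:4 ⇒ 5.
Reduction 13 − 5 = 8.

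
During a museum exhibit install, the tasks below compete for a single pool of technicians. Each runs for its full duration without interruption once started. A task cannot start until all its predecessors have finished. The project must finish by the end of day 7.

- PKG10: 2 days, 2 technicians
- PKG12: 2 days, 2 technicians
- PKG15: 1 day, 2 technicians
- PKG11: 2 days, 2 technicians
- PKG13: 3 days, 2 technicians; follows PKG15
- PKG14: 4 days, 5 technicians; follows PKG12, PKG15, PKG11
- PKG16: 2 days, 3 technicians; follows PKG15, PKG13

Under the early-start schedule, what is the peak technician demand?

8

Early-start schedule: PKG10@1, PKG12@1, PKG15@1, PKG11@1, PKG13@2, PKG14@3, PKG16@5.
Load per day: day 1: 8, day 2: 8, day 3: 7, day 4: 7, day 5: 8, day 6: 8, day 7: 0.
Peak is 8.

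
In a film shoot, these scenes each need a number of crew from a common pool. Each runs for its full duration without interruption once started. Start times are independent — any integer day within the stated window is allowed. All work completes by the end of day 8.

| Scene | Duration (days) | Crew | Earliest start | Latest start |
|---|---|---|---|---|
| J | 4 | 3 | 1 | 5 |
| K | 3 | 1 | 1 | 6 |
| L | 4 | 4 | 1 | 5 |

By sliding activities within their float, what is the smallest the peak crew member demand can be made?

4

Early-start (J@1, K@1, L@1) gives peak 8: d1:8  d2:8  d3:8  d4:7  d5:0  d6:0  d7:0  d8:0.
Shift L→5.
Schedule J@1, K@1, L@5: d1:4  d2:4  d3:4  d4:3  d5:4  d6:4  d7:4  d8:4 — peak 4.
Total crew member-days = 31 over 8 days ⇒ peak ≥ ⌈31/8⌉ = 4, so 4 is optimal.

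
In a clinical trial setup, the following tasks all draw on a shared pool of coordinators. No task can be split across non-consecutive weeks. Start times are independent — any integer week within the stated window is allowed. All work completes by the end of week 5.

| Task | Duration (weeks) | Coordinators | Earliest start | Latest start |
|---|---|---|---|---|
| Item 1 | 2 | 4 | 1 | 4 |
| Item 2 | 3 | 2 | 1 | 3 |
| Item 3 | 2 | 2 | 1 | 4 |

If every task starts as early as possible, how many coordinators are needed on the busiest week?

8

Early-start schedule: Item 1@1, Item 2@1, Item 3@1.
Load per week: week 1: 8, week 2: 8, week 3: 2, week 4: 0, week 5: 0.
Peak is 8.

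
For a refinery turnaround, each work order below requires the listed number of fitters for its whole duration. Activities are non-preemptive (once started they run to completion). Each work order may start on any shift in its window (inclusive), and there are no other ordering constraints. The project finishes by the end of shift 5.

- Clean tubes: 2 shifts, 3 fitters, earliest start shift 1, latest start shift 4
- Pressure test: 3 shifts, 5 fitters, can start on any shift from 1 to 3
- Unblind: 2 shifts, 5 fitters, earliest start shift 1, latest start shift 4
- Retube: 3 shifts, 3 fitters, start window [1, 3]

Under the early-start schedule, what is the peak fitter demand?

Early-start schedule: Clean tubes@1, Pressure test@1, Unblind@1, Retube@1.
Load per shift: shift 1: 16, shift 2: 16, shift 3: 8, shift 4: 0, shift 5: 0.
Peak is 16.

16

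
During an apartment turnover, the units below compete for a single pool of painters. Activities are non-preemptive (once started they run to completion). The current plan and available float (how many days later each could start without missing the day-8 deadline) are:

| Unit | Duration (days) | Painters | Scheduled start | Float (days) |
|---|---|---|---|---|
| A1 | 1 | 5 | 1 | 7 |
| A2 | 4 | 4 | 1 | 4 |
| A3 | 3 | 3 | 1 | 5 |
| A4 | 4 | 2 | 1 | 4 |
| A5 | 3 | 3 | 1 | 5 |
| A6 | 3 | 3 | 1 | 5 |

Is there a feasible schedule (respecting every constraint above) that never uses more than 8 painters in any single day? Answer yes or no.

Schedule A1@1, A2@2, A3@1, A4@4, A5@6, A6@6: d1:8  d2:7  d3:7  d4:6  d5:6  d6:8  d7:8  d8:6 — peak 8 ≤ 8.

yes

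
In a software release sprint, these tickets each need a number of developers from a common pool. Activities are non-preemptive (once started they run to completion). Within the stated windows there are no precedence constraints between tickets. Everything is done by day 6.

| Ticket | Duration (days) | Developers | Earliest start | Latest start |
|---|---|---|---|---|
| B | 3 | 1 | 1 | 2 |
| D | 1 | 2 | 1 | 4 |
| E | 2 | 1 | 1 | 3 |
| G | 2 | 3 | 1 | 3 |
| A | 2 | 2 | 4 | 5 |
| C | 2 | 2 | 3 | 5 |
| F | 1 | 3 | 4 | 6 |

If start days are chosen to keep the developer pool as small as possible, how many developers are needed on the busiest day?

4

Early-start (B@1, D@1, E@1, G@1, A@4, C@3, F@4) gives peak 7: d1:7  d2:5  d3:3  d4:7  d5:2  d6:0.
Shift D→3, E→3, A→5, C→5.
Schedule B@1, D@3, E@3, G@1, A@5, C@5, F@4: d1:4  d2:4  d3:4  d4:4  d5:4  d6:4 — peak 4.
Total developer-days = 24 over 6 days ⇒ peak ≥ ⌈24/6⌉ = 4, so 4 is optimal.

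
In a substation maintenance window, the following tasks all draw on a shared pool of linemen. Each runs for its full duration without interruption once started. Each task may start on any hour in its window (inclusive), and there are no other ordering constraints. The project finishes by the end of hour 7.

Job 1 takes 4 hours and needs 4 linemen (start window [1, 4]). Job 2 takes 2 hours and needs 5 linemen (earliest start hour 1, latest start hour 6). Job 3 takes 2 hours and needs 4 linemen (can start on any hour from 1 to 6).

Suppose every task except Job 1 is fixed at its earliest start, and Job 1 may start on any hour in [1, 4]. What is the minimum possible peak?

9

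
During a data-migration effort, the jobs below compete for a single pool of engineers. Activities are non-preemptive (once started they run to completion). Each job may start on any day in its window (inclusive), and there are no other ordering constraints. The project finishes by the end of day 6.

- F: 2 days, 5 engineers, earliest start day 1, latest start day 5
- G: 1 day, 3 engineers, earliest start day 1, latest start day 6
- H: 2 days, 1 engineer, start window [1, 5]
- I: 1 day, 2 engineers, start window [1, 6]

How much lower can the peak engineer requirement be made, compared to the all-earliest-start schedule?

6

Early-start peak: d1:11  d2:6  d3:0  d4:0  d5:0  d6:0 ⇒ 11.
Leveled (F@1, G@3, H@3, I@4): d1:5  d2:5  d3:4  d4:3  d5:0  d6:0 ⇒ 5.
Reduction 11 − 5 = 6.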